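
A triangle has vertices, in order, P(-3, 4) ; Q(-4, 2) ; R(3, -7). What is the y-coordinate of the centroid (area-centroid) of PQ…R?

-1/3

Apply the shoelace (surveyor's) formula. First the cross-terms c_i = x_i·y_{i+1} − x_{i+1}·y_i:
  10, 22, -9  ⇒  2A = 23, A = 11.5.
Then Σ (y_i + y_{i+1})·c_i = -23, so ȳ = -23 / (6·11.5) = -1/3.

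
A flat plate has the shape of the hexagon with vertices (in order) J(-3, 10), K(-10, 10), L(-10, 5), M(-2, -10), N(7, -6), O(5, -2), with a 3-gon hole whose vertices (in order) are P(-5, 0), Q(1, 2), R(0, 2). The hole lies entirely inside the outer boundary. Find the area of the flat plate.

Outer boundary:
Apply the shoelace formula: 2A = Σ (x_i·y_{i+1} − x_{i+1}·y_i), indices taken mod 6.
Σ = (70) + (50) + (110) + (82) + (16) + (44) = 372
Area = |Σ|/2 = 186.
Hole:
Apply the shoelace formula: 2A = Σ (x_i·y_{i+1} − x_{i+1}·y_i), indices taken mod 3.
P→Q: (-5)(2) − (1)(0) = -10
Q→R: (1)(2) − (0)(2) = 2
R→P: (0)(0) − (-5)(2) = 10
Σ = 2
Area = |Σ|/2 = 1.
Net area = 186 − 1 = 185.

185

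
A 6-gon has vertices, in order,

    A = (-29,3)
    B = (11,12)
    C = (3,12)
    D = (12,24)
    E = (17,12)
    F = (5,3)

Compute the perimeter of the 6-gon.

|AB| = √((40)² + (9)²) = √1681 = 41
|BC| = √((-8)² + (0)²) = √64 = 8
|CD| = √((9)² + (12)²) = √225 = 15
|DE| = √((5)² + (-12)²) = √169 = 13
|EF| = √((-12)² + (-9)²) = √225 = 15
|FA| = √((-34)² + (0)²) = √1156 = 34
Perimeter = 41 + 8 + 15 + 13 + 15 + 34 = 126.

126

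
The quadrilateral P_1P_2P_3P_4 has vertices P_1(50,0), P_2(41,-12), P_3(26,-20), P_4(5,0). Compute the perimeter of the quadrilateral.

|P_1P_2| = √((-9)² + (-12)²) = √225 = 15
|P_2P_3| = √((-15)² + (-8)²) = √289 = 17
|P_3P_4| = √((-21)² + (20)²) = √841 = 29
|P_4P_1| = √((45)² + (0)²) = √2025 = 45
Perimeter = 15 + 17 + 29 + 45 = 106.

106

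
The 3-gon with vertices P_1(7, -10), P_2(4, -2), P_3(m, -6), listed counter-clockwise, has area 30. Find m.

Write out the shoelace sum; only the two edges meeting at P_3 involve m:
2·Area = [(4·(-6) − m·(-2)) + (m·(-10) − 7·(-6))] + 26
       = -8·m + 44 = 60
⇒ m = -2.

-2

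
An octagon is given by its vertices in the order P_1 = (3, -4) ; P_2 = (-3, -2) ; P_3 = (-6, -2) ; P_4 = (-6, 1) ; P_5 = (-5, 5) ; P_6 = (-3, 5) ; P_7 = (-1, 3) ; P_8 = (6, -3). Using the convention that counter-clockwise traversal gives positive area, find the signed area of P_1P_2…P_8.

-55.5

Apply the surveyor's formula: 2A = Σ (x_i·y_{i+1} − x_{i+1}·y_i), indices taken mod 8.
P_1→P_2: (3)(-2) − (-3)(-4) = -18
P_2→P_3: (-3)(-2) − (-6)(-2) = -6
P_3→P_4: (-6)(1) − (-6)(-2) = -18
P_4→P_5: (-6)(5) − (-5)(1) = -25
P_5→P_6: (-5)(5) − (-3)(5) = -10
P_6→P_7: (-3)(3) − (-1)(5) = -4
P_7→P_8: (-1)(-3) − (6)(3) = -15
P_8→P_1: (6)(-4) − (3)(-3) = -15
Σ = -111
Signed area = Σ/2 = -55.5 (negative ⇒ clockwise traversal).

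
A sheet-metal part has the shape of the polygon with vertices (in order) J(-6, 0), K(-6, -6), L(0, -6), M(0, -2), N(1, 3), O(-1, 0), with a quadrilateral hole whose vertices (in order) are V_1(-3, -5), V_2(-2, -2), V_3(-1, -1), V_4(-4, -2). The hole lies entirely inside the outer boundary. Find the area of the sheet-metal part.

Outer boundary:
J→K: (-6)(-6) − (-6)(0) = 36
K→L: (-6)(-6) − (0)(-6) = 36
L→M: (0)(-2) − (0)(-6) = 0
M→N: (0)(3) − (1)(-2) = 2
N→O: (1)(0) − (-1)(3) = 3
O→J: (-1)(0) − (-6)(0) = 0
Σ = 77
Area = |Σ|/2 = 38.5.
Hole:
Apply the shoelace formula: 2A = Σ (x_i·y_{i+1} − x_{i+1}·y_i), indices taken mod 4.
Σ = (-4) + (0) + (-2) + (14) = 8
Area = |Σ|/2 = 4.
Net area = 38.5 − 4 = 34.5.

34.5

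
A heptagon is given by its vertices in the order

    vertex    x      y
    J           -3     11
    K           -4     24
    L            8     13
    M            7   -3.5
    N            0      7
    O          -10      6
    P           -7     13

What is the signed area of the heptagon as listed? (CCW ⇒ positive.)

Σ = (-28) + (-244) + (-119) + (49) + (70) + (-88) + (-38) = -398
Signed area = Σ/2 = -199 (negative ⇒ clockwise traversal).

-199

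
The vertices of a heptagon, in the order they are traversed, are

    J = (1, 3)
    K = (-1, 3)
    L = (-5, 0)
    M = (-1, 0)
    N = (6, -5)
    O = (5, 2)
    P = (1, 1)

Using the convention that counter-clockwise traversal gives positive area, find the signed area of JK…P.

34

Apply the surveyor's formula: 2A = Σ (x_i·y_{i+1} − x_{i+1}·y_i), indices taken mod 7.
Σ = (6) + (15) + (0) + (5) + (37) + (3) + (2) = 68
Signed area = Σ/2 = 34 (positive ⇒ counter-clockwise traversal).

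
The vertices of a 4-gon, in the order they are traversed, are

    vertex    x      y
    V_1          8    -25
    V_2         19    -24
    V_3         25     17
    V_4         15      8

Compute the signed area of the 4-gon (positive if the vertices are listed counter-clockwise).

Cross-terms: 283, 923, -55, -439  ⇒  Σ = 712
Signed area = Σ/2 = 356 (positive ⇒ counter-clockwise traversal).

356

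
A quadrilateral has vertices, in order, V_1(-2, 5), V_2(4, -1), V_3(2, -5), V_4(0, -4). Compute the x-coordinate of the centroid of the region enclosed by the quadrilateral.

Apply the shoelace (surveyor's) formula. First the cross-terms c_i = x_i·y_{i+1} − x_{i+1}·y_i:
  -18, -18, -8, -8  ⇒  2A = -52, A = -26.
Then Σ (x_i + x_{i+1})·c_i = -144, so x̄ = -144 / (6·(-26)) = 12/13.

12/13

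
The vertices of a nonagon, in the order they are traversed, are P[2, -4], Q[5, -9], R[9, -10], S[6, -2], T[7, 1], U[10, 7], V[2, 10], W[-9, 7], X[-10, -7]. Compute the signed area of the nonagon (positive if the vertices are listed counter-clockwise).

255.5

Apply the shoelace (surveyor's) formula: 2A = Σ (x_i·y_{i+1} − x_{i+1}·y_i), indices taken mod 9.
Σ = (2) + (31) + (42) + (20) + (39) + (86) + (104) + (133) + (54) = 511
Signed area = Σ/2 = 255.5 (positive ⇒ counter-clockwise traversal).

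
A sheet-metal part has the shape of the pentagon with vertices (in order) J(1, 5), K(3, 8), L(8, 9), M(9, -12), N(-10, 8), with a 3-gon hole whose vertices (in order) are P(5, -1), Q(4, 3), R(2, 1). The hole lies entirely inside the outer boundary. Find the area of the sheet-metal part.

Outer boundary:
Apply the surveyor's formula: 2A = Σ (x_i·y_{i+1} − x_{i+1}·y_i), indices taken mod 5.
Σ = (-7) + (-37) + (-177) + (-48) + (-58) = -327
Area = |Σ|/2 = 163.5.
Hole:
Cross-terms: 19, -2, -7  ⇒  Σ = 10
Area = |Σ|/2 = 5.
Net area = 163.5 − 5 = 158.5.

158.5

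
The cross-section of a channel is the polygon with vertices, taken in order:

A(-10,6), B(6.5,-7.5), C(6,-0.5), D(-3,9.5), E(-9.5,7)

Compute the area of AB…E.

107.75

Apply Gauss's area formula: 2A = Σ (x_i·y_{i+1} − x_{i+1}·y_i), indices taken mod 5.
Σ = (36) + (41.75) + (55.5) + (69.25) + (13) = 215.5
Area = |Σ|/2 = 107.75.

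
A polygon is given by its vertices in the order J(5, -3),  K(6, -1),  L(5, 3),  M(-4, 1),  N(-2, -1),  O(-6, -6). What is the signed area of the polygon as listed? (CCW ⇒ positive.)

Apply the surveyor's formula: 2A = Σ (x_i·y_{i+1} − x_{i+1}·y_i), indices taken mod 6.
Cross-terms: 13, 23, 17, 6, 6, 48  ⇒  Σ = 113
Signed area = Σ/2 = 56.5 (positive ⇒ counter-clockwise traversal).

56.5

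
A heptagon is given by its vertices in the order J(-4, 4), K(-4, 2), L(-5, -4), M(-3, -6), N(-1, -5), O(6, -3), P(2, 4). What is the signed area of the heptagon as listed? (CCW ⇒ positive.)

74

Apply the surveyor's formula: 2A = Σ (x_i·y_{i+1} − x_{i+1}·y_i), indices taken mod 7.
Σ = (8) + (26) + (18) + (9) + (33) + (30) + (24) = 148
Signed area = Σ/2 = 74 (positive ⇒ counter-clockwise traversal).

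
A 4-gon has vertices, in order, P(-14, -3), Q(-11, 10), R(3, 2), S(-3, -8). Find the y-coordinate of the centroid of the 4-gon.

Apply the shoelace (surveyor's) formula. First the cross-terms c_i = x_i·y_{i+1} − x_{i+1}·y_i:
  -173, -52, -18, -103  ⇒  2A = -346, A = -173.
Then Σ (y_i + y_{i+1})·c_i = -594, so ȳ = -594 / (6·(-173)) = 99/173.

99/173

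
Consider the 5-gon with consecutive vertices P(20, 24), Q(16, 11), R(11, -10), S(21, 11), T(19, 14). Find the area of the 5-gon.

73.5

Cross-terms: -164, -281, 331, 85, 176  ⇒  Σ = 147
Area = |Σ|/2 = 73.5.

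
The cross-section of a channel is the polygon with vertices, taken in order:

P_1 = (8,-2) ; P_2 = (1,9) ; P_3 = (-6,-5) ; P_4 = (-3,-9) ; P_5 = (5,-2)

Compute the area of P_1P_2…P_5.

109.5

Apply the shoelace (surveyor's) formula: 2A = Σ (x_i·y_{i+1} − x_{i+1}·y_i), indices taken mod 5.
Σ = (74) + (49) + (39) + (51) + (6) = 219
Area = |Σ|/2 = 109.5.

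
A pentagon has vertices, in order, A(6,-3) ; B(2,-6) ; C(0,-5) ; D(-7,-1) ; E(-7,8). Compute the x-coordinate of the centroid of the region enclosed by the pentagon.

Apply the surveyor's formula. First the cross-terms c_i = x_i·y_{i+1} − x_{i+1}·y_i:
  -30, -10, -35, -63, -27  ⇒  2A = -165, A = -82.5.
Then Σ (x_i + x_{i+1})·c_i = 894, so x̄ = 894 / (6·(-82.5)) = -298/165.

-298/165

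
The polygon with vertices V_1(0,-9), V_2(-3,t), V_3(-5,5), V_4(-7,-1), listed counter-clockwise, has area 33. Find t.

Write out the shoelace sum; only the two edges meeting at V_2 involve t:
2·Area = [(0·t − (-3)·(-9)) + ((-3)·5 − (-5)·t)] + 103
       = 5·t + 61 = 66
⇒ t = 1.

1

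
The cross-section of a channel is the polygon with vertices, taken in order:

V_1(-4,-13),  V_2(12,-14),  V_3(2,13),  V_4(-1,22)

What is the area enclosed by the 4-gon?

Σ = (212) + (184) + (57) + (101) = 554
Area = |Σ|/2 = 277.

277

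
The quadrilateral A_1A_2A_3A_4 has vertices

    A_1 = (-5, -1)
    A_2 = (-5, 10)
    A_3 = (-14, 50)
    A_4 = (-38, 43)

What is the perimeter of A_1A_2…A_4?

|A_1A_2| = √((0)² + (11)²) = √121 = 11
|A_2A_3| = √((-9)² + (40)²) = √1681 = 41
|A_3A_4| = √((-24)² + (-7)²) = √625 = 25
|A_4A_1| = √((33)² + (-44)²) = √3025 = 55
Perimeter = 11 + 41 + 25 + 55 = 132.

132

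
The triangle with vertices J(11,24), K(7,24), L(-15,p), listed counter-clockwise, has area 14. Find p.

17

The doubled signed area Σ (x_i y_{i+1} − x_{i+1} y_i) is linear in p.
With p=0 it equals 96; the coefficient of p is -4 (from the two edges through L).
So -4·p + 96 = 2·14 = 28 ⇒ p = 17.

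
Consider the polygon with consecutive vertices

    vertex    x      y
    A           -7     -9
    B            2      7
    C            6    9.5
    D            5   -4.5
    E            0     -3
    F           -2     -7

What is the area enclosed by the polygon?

90.25

Apply Gauss's area formula: 2A = Σ (x_i·y_{i+1} − x_{i+1}·y_i), indices taken mod 6.
Σ = (-31) + (-23) + (-74.5) + (-15) + (-6) + (-31) = -180.5
Area = |Σ|/2 = 90.25.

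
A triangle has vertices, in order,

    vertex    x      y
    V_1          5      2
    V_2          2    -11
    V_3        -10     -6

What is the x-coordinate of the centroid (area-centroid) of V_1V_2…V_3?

Apply Gauss's area formula. First the cross-terms c_i = x_i·y_{i+1} − x_{i+1}·y_i:
  -59, -122, 10  ⇒  2A = -171, A = -85.5.
Then Σ (x_i + x_{i+1})·c_i = 513, so x̄ = 513 / (6·(-85.5)) = -1.

-1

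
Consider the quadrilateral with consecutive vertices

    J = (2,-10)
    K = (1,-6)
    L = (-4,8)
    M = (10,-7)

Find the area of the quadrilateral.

78

Apply the surveyor's formula: 2A = Σ (x_i·y_{i+1} − x_{i+1}·y_i), indices taken mod 4.
Cross-terms: -2, -16, -52, -86  ⇒  Σ = -156
Area = |Σ|/2 = 78.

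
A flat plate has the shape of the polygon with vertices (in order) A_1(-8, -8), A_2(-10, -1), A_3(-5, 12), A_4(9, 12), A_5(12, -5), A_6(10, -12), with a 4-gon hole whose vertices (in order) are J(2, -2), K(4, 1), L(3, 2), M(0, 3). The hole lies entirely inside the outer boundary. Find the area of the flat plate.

403

Outer boundary:
Apply the shoelace formula: 2A = Σ (x_i·y_{i+1} − x_{i+1}·y_i), indices taken mod 6.
Σ = (-72) + (-125) + (-168) + (-189) + (-94) + (-176) = -824
Area = |Σ|/2 = 412.
Hole:
Apply the shoelace (surveyor's) formula: 2A = Σ (x_i·y_{i+1} − x_{i+1}·y_i), indices taken mod 4.
J→K: (2)(1) − (4)(-2) = 10
K→L: (4)(2) − (3)(1) = 5
L→M: (3)(3) − (0)(2) = 9
M→J: (0)(-2) − (2)(3) = -6
Σ = 18
Area = |Σ|/2 = 9.
Net area = 412 − 9 = 403.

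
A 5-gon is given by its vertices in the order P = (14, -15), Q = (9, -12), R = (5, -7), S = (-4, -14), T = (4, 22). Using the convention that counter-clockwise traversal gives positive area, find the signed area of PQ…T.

-267

Apply the shoelace (surveyor's) formula: 2A = Σ (x_i·y_{i+1} − x_{i+1}·y_i), indices taken mod 5.
Cross-terms: -33, -3, -98, -32, -368  ⇒  Σ = -534
Signed area = Σ/2 = -267 (negative ⇒ clockwise traversal).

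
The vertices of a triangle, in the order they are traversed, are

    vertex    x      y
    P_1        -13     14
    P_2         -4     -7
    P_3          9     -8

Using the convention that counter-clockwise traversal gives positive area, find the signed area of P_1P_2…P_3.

132

Σ = (147) + (95) + (22) = 264
Signed area = Σ/2 = 132 (positive ⇒ counter-clockwise traversal).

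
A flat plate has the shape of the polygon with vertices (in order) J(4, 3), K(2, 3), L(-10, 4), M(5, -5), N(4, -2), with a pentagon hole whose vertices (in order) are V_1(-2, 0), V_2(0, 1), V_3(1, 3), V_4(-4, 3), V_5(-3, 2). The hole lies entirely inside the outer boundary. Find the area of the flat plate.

Outer boundary:
Apply the shoelace formula: 2A = Σ (x_i·y_{i+1} − x_{i+1}·y_i), indices taken mod 5.
J→K: (4)(3) − (2)(3) = 6
K→L: (2)(4) − (-10)(3) = 38
L→M: (-10)(-5) − (5)(4) = 30
M→N: (5)(-2) − (4)(-5) = 10
N→J: (4)(3) − (4)(-2) = 20
Σ = 104
Area = |Σ|/2 = 52.
Hole:
Apply Gauss's area formula: 2A = Σ (x_i·y_{i+1} − x_{i+1}·y_i), indices taken mod 5.
V_1→V_2: (-2)(1) − (0)(0) = -2
V_2→V_3: (0)(3) − (1)(1) = -1
V_3→V_4: (1)(3) − (-4)(3) = 15
V_4→V_5: (-4)(2) − (-3)(3) = 1
V_5→V_1: (-3)(0) − (-2)(2) = 4
Σ = 17
Area = |Σ|/2 = 8.5.
Net area = 52 − 8.5 = 43.5.

43.5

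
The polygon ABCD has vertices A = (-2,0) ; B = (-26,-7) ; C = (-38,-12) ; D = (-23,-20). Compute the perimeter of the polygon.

|AB| = √((-24)² + (-7)²) = √625 = 25
|BC| = √((-12)² + (-5)²) = √169 = 13
|CD| = √((15)² + (-8)²) = √289 = 17
|DA| = √((21)² + (20)²) = √841 = 29
Perimeter = 25 + 13 + 17 + 29 = 84.

84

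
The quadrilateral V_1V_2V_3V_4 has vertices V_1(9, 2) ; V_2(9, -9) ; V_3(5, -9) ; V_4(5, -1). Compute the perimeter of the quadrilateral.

28

|V_1V_2| = √((0)² + (-11)²) = √121 = 11
|V_2V_3| = √((-4)² + (0)²) = √16 = 4
|V_3V_4| = √((0)² + (8)²) = √64 = 8
|V_4V_1| = √((4)² + (3)²) = √25 = 5
Perimeter = 11 + 4 + 8 + 5 = 28.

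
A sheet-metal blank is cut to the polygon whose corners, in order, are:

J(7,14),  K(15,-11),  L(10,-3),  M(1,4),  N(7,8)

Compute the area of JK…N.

78.5

Cross-terms: -287, 65, 43, -20, 42  ⇒  Σ = -157
Area = |Σ|/2 = 78.5.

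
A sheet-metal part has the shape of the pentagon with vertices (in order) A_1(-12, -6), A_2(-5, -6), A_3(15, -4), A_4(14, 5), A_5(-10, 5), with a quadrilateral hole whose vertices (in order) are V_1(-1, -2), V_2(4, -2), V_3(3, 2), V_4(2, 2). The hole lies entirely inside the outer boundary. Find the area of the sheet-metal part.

249.5

Outer boundary:
Σ = (42) + (110) + (131) + (120) + (120) = 523
Area = |Σ|/2 = 261.5.
Hole:
Apply the shoelace (surveyor's) formula: 2A = Σ (x_i·y_{i+1} − x_{i+1}·y_i), indices taken mod 4.
V_1→V_2: (-1)(-2) − (4)(-2) = 10
V_2→V_3: (4)(2) − (3)(-2) = 14
V_3→V_4: (3)(2) − (2)(2) = 2
V_4→V_1: (2)(-2) − (-1)(2) = -2
Σ = 24
Area = |Σ|/2 = 12.
Net area = 261.5 − 12 = 249.5.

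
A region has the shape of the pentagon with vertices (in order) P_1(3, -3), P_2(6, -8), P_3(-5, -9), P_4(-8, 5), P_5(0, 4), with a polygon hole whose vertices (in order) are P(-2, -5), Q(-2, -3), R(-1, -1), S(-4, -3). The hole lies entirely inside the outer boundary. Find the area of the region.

Outer boundary:
Apply the shoelace formula: 2A = Σ (x_i·y_{i+1} − x_{i+1}·y_i), indices taken mod 5.
Cross-terms: -6, -94, -97, -32, -12  ⇒  Σ = -241
Area = |Σ|/2 = 120.5.
Hole:
Cross-terms: -4, -1, -1, 14  ⇒  Σ = 8
Area = |Σ|/2 = 4.
Net area = 120.5 − 4 = 116.5.

116.5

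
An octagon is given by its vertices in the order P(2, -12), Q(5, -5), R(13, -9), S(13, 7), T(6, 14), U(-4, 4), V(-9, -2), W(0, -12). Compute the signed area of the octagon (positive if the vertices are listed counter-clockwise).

337

Apply the shoelace (surveyor's) formula: 2A = Σ (x_i·y_{i+1} − x_{i+1}·y_i), indices taken mod 8.
Σ = (50) + (20) + (208) + (140) + (80) + (44) + (108) + (24) = 674
Signed area = Σ/2 = 337 (positive ⇒ counter-clockwise traversal).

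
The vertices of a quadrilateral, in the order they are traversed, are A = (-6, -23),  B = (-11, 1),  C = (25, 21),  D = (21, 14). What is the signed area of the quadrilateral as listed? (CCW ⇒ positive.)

-502.5

A→B: (-6)(1) − (-11)(-23) = -259
B→C: (-11)(21) − (25)(1) = -256
C→D: (25)(14) − (21)(21) = -91
D→A: (21)(-23) − (-6)(14) = -399
Σ = -1005
Signed area = Σ/2 = -502.5 (negative ⇒ clockwise traversal).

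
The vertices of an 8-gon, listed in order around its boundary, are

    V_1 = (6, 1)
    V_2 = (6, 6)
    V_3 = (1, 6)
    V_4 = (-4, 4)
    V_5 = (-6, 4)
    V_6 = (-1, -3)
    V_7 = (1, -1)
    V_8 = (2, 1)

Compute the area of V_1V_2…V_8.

60.5

Σ = (30) + (30) + (28) + (8) + (22) + (4) + (3) + (-4) = 121
Area = |Σ|/2 = 60.5.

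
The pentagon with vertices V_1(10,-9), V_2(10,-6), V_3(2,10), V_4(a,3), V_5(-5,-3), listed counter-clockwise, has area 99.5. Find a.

Write out the shoelace sum; only the two edges meeting at V_4 involve a:
2·Area = [(2·3 − a·10) + (a·(-3) − (-5)·3)] + 217
       = -13·a + 238 = 199
⇒ a = 3.

3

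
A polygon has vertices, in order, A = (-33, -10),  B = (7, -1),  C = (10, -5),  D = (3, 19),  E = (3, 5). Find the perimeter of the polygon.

|AB| = √((40)² + (9)²) = √1681 = 41
|BC| = √((3)² + (-4)²) = √25 = 5
|CD| = √((-7)² + (24)²) = √625 = 25
|DE| = √((0)² + (-14)²) = √196 = 14
|EA| = √((-36)² + (-15)²) = √1521 = 39
Perimeter = 41 + 5 + 25 + 14 + 39 = 124.

124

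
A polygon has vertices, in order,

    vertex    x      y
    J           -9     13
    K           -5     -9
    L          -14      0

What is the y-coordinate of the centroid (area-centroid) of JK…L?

Apply the surveyor's formula. First the cross-terms c_i = x_i·y_{i+1} − x_{i+1}·y_i:
  146, -126, -182  ⇒  2A = -162, A = -81.
Then Σ (y_i + y_{i+1})·c_i = -648, so ȳ = -648 / (6·(-81)) = 4/3.

4/3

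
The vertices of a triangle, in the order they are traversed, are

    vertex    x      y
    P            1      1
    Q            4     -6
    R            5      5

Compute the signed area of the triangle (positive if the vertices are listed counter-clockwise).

20

Σ = (-10) + (50) + (0) = 40
Signed area = Σ/2 = 20 (positive ⇒ counter-clockwise traversal).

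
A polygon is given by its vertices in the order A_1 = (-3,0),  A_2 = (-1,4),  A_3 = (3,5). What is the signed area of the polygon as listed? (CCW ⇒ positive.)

-7

Apply the shoelace (surveyor's) formula: 2A = Σ (x_i·y_{i+1} − x_{i+1}·y_i), indices taken mod 3.
A_1→A_2: (-3)(4) − (-1)(0) = -12
A_2→A_3: (-1)(5) − (3)(4) = -17
A_3→A_1: (3)(0) − (-3)(5) = 15
Σ = -14
Signed area = Σ/2 = -7 (negative ⇒ clockwise traversal).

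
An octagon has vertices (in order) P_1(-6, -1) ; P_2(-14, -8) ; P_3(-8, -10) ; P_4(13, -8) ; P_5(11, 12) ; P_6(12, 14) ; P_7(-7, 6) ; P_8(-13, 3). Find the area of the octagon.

408

P_1→P_2: (-6)(-8) − (-14)(-1) = 34
P_2→P_3: (-14)(-10) − (-8)(-8) = 76
P_3→P_4: (-8)(-8) − (13)(-10) = 194
P_4→P_5: (13)(12) − (11)(-8) = 244
P_5→P_6: (11)(14) − (12)(12) = 10
P_6→P_7: (12)(6) − (-7)(14) = 170
P_7→P_8: (-7)(3) − (-13)(6) = 57
P_8→P_1: (-13)(-1) − (-6)(3) = 31
Σ = 816
Area = |Σ|/2 = 408.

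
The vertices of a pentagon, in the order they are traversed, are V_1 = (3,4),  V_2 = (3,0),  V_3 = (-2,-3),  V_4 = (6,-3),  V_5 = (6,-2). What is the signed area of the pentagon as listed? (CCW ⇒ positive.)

Apply Gauss's area formula: 2A = Σ (x_i·y_{i+1} − x_{i+1}·y_i), indices taken mod 5.
Σ = (-12) + (-9) + (24) + (6) + (30) = 39
Signed area = Σ/2 = 19.5 (positive ⇒ counter-clockwise traversal).

19.5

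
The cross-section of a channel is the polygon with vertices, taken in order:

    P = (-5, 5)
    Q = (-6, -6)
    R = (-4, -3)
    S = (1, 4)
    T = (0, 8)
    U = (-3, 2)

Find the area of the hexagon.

34

Apply the shoelace formula: 2A = Σ (x_i·y_{i+1} − x_{i+1}·y_i), indices taken mod 6.
P→Q: (-5)(-6) − (-6)(5) = 60
Q→R: (-6)(-3) − (-4)(-6) = -6
R→S: (-4)(4) − (1)(-3) = -13
S→T: (1)(8) − (0)(4) = 8
T→U: (0)(2) − (-3)(8) = 24
U→P: (-3)(5) − (-5)(2) = -5
Σ = 68
Area = |Σ|/2 = 34.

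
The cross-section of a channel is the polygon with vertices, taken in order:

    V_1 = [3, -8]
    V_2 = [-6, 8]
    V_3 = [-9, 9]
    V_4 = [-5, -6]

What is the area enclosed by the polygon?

75.5

Σ = (-24) + (18) + (99) + (58) = 151
Area = |Σ|/2 = 75.5.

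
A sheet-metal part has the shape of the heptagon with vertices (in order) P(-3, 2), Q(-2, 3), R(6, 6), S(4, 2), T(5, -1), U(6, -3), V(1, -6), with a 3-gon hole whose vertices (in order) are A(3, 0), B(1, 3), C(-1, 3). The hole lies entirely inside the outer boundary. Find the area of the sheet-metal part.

56.5

Outer boundary:
Apply the shoelace (surveyor's) formula: 2A = Σ (x_i·y_{i+1} − x_{i+1}·y_i), indices taken mod 7.
Σ = (-5) + (-30) + (-12) + (-14) + (-9) + (-33) + (-16) = -119
Area = |Σ|/2 = 59.5.
Hole:
Apply Gauss's area formula: 2A = Σ (x_i·y_{i+1} − x_{i+1}·y_i), indices taken mod 3.
A→B: (3)(3) − (1)(0) = 9
B→C: (1)(3) − (-1)(3) = 6
C→A: (-1)(0) − (3)(3) = -9
Σ = 6
Area = |Σ|/2 = 3.
Net area = 59.5 − 3 = 56.5.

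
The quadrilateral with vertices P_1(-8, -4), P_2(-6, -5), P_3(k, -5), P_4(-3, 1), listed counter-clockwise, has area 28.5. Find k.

The doubled signed area Σ (x_i y_{i+1} − x_{i+1} y_i) is linear in k.
With k=0 it equals 51; the coefficient of k is 6 (from the two edges through P_3).
So 6·k + 51 = 2·28.5 = 57 ⇒ k = 1.

1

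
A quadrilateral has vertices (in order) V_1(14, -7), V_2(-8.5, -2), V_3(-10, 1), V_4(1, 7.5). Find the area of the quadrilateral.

Apply the shoelace formula: 2A = Σ (x_i·y_{i+1} − x_{i+1}·y_i), indices taken mod 4.
Cross-terms: -87.5, -28.5, -76, -112  ⇒  Σ = -304
Area = |Σ|/2 = 152.

152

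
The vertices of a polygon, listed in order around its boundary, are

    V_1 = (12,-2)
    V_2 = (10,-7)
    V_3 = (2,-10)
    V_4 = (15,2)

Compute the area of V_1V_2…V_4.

V_1→V_2: (12)(-7) − (10)(-2) = -64
V_2→V_3: (10)(-10) − (2)(-7) = -86
V_3→V_4: (2)(2) − (15)(-10) = 154
V_4→V_1: (15)(-2) − (12)(2) = -54
Σ = -50
Area = |Σ|/2 = 25.

25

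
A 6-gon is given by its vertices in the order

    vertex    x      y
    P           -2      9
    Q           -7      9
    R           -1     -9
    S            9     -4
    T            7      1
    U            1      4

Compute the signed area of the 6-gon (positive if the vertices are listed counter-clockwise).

Apply the shoelace (surveyor's) formula: 2A = Σ (x_i·y_{i+1} − x_{i+1}·y_i), indices taken mod 6.
Σ = (45) + (72) + (85) + (37) + (27) + (17) = 283
Signed area = Σ/2 = 141.5 (positive ⇒ counter-clockwise traversal).

141.5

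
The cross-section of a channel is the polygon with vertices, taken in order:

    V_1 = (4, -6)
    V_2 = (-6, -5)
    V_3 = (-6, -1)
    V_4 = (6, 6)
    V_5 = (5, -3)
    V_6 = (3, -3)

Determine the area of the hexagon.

Apply the surveyor's formula: 2A = Σ (x_i·y_{i+1} − x_{i+1}·y_i), indices taken mod 6.
Σ = (-56) + (-24) + (-30) + (-48) + (-6) + (-6) = -170
Area = |Σ|/2 = 85.

85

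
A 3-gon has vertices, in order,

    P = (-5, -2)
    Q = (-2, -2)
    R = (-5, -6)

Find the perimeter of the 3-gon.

|PQ| = √((3)² + (0)²) = √9 = 3
|QR| = √((-3)² + (-4)²) = √25 = 5
|RP| = √((0)² + (4)²) = √16 = 4
Perimeter = 3 + 5 + 4 = 12.

12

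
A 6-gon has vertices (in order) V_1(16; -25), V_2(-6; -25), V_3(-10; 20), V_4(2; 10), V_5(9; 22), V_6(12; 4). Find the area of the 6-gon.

849

V_1→V_2: (16)(-25) − (-6)(-25) = -550
V_2→V_3: (-6)(20) − (-10)(-25) = -370
V_3→V_4: (-10)(10) − (2)(20) = -140
V_4→V_5: (2)(22) − (9)(10) = -46
V_5→V_6: (9)(4) − (12)(22) = -228
V_6→V_1: (12)(-25) − (16)(4) = -364
Σ = -1698
Area = |Σ|/2 = 849.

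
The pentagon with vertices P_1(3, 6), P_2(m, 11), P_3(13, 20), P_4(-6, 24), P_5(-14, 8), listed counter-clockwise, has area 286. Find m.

5

The doubled signed area Σ (x_i y_{i+1} − x_{i+1} y_i) is linear in m.
With m=0 it equals 502; the coefficient of m is 14 (from the two edges through P_2).
So 14·m + 502 = 2·286 = 572 ⇒ m = 5.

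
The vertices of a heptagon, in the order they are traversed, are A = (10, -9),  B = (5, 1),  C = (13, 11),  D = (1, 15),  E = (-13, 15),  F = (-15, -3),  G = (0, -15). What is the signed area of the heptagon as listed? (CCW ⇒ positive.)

565

Apply the shoelace (surveyor's) formula: 2A = Σ (x_i·y_{i+1} − x_{i+1}·y_i), indices taken mod 7.
Cross-terms: 55, 42, 184, 210, 264, 225, 150  ⇒  Σ = 1130
Signed area = Σ/2 = 565 (positive ⇒ counter-clockwise traversal).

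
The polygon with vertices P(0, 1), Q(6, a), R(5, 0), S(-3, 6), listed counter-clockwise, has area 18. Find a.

-3

Write out the shoelace sum; only the two edges meeting at Q involve a:
2·Area = [(0·a − 6·1) + (6·0 − 5·a)] + 27
       = -5·a + 21 = 36
⇒ a = -3.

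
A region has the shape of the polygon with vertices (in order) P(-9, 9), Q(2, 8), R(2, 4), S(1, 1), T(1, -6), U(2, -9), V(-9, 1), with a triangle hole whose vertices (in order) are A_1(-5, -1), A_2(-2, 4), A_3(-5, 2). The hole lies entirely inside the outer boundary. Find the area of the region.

123

Outer boundary:
Σ = (-90) + (-8) + (-2) + (-7) + (3) + (-79) + (-72) = -255
Area = |Σ|/2 = 127.5.
Hole:
A_1→A_2: (-5)(4) − (-2)(-1) = -22
A_2→A_3: (-2)(2) − (-5)(4) = 16
A_3→A_1: (-5)(-1) − (-5)(2) = 15
Σ = 9
Area = |Σ|/2 = 4.5.
Net area = 127.5 − 4.5 = 123.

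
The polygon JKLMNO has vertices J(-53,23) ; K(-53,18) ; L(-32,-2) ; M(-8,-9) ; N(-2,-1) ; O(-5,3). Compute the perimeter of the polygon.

|JK| = √((0)² + (-5)²) = √25 = 5
|KL| = √((21)² + (-20)²) = √841 = 29
|LM| = √((24)² + (-7)²) = √625 = 25
|MN| = √((6)² + (8)²) = √100 = 10
|NO| = √((-3)² + (4)²) = √25 = 5
|OJ| = √((-48)² + (20)²) = √2704 = 52
Perimeter = 5 + 29 + 25 + 10 + 5 + 52 = 126.

126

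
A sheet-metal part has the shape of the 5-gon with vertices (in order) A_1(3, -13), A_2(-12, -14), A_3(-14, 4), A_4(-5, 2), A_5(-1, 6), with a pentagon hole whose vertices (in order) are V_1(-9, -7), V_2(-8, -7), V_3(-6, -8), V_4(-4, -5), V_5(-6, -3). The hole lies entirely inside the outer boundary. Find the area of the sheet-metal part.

Outer boundary:
Apply the surveyor's formula: 2A = Σ (x_i·y_{i+1} − x_{i+1}·y_i), indices taken mod 5.
Σ = (-198) + (-244) + (-8) + (-28) + (-5) = -483
Area = |Σ|/2 = 241.5.
Hole:
Apply the shoelace formula: 2A = Σ (x_i·y_{i+1} − x_{i+1}·y_i), indices taken mod 5.
Σ = (7) + (22) + (-2) + (-18) + (15) = 24
Area = |Σ|/2 = 12.
Net area = 241.5 − 12 = 229.5.

229.5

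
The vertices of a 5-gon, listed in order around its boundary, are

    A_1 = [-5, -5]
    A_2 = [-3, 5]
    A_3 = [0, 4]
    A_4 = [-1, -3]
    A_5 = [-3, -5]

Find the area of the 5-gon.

31

Σ = (-40) + (-12) + (4) + (-4) + (-10) = -62
Area = |Σ|/2 = 31.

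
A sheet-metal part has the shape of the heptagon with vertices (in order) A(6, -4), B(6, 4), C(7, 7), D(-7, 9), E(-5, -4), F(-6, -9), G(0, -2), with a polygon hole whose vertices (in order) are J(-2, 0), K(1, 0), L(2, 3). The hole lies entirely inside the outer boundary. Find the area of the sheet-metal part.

Outer boundary:
Σ = (48) + (14) + (112) + (73) + (21) + (12) + (12) = 292
Area = |Σ|/2 = 146.
Hole:
Apply Gauss's area formula: 2A = Σ (x_i·y_{i+1} − x_{i+1}·y_i), indices taken mod 3.
Cross-terms: 0, 3, 6  ⇒  Σ = 9
Area = |Σ|/2 = 4.5.
Net area = 146 − 4.5 = 141.5.

141.5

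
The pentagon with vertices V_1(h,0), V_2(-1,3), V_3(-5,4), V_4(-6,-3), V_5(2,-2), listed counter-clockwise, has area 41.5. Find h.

3

Write out the shoelace sum; only the two edges meeting at V_1 involve h:
2·Area = [(2·0 − h·(-2)) + (h·3 − (-1)·0)] + 68
       = 5·h + 68 = 83
⇒ h = 3.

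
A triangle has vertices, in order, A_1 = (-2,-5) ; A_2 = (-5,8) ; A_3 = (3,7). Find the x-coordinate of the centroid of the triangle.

Apply the surveyor's formula. First the cross-terms c_i = x_i·y_{i+1} − x_{i+1}·y_i:
  -41, -59, -1  ⇒  2A = -101, A = -50.5.
Then Σ (x_i + x_{i+1})·c_i = 404, so x̄ = 404 / (6·(-50.5)) = -4/3.

-4/3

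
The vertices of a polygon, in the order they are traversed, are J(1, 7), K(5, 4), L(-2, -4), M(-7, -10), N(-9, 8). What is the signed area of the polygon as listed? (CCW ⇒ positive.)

Apply the shoelace (surveyor's) formula: 2A = Σ (x_i·y_{i+1} − x_{i+1}·y_i), indices taken mod 5.
J→K: (1)(4) − (5)(7) = -31
K→L: (5)(-4) − (-2)(4) = -12
L→M: (-2)(-10) − (-7)(-4) = -8
M→N: (-7)(8) − (-9)(-10) = -146
N→J: (-9)(7) − (1)(8) = -71
Σ = -268
Signed area = Σ/2 = -134 (negative ⇒ clockwise traversal).

-134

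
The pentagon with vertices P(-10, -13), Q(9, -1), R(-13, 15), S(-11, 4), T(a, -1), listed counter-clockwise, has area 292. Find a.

-13

The doubled signed area Σ (x_i y_{i+1} − x_{i+1} y_i) is linear in a.
With a=0 it equals 363; the coefficient of a is -17 (from the two edges through T).
So -17·a + 363 = 2·292 = 584 ⇒ a = -13.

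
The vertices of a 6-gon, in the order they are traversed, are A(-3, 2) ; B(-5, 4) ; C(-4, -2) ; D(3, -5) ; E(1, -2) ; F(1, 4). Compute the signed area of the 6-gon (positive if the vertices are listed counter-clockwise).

Apply the surveyor's formula: 2A = Σ (x_i·y_{i+1} − x_{i+1}·y_i), indices taken mod 6.
Σ = (-2) + (26) + (26) + (-1) + (6) + (14) = 69
Signed area = Σ/2 = 34.5 (positive ⇒ counter-clockwise traversal).

34.5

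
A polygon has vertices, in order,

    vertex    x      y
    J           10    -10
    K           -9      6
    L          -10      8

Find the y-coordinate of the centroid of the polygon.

Apply the shoelace (surveyor's) formula. First the cross-terms c_i = x_i·y_{i+1} − x_{i+1}·y_i:
  -30, -12, 20  ⇒  2A = -22, A = -11.
Then Σ (y_i + y_{i+1})·c_i = -88, so ȳ = -88 / (6·(-11)) = 4/3.

4/3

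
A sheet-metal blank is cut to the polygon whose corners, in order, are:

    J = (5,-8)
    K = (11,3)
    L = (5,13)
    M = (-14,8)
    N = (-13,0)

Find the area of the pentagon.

330.5

Apply the shoelace (surveyor's) formula: 2A = Σ (x_i·y_{i+1} − x_{i+1}·y_i), indices taken mod 5.
Σ = (103) + (128) + (222) + (104) + (104) = 661
Area = |Σ|/2 = 330.5.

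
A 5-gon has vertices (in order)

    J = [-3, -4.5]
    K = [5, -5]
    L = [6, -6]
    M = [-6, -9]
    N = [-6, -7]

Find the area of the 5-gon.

29.25

J→K: (-3)(-5) − (5)(-4.5) = 37.5
K→L: (5)(-6) − (6)(-5) = 0
L→M: (6)(-9) − (-6)(-6) = -90
M→N: (-6)(-7) − (-6)(-9) = -12
N→J: (-6)(-4.5) − (-3)(-7) = 6
Σ = -58.5
Area = |Σ|/2 = 29.25.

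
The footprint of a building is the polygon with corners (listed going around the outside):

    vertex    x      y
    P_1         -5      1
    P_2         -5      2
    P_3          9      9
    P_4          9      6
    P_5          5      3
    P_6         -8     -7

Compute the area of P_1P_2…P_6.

76

Apply the shoelace (surveyor's) formula: 2A = Σ (x_i·y_{i+1} − x_{i+1}·y_i), indices taken mod 6.
Σ = (-5) + (-63) + (-27) + (-3) + (-11) + (-43) = -152
Area = |Σ|/2 = 76.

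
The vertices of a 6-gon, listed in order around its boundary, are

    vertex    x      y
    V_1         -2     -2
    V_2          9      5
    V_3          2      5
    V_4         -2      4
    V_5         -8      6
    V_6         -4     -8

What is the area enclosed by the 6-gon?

Σ = (8) + (35) + (18) + (20) + (88) + (-8) = 161
Area = |Σ|/2 = 80.5.

80.5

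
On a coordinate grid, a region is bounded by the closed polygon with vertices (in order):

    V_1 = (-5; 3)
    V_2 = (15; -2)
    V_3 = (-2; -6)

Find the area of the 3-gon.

82.5

Cross-terms: -35, -94, -36  ⇒  Σ = -165
Area = |Σ|/2 = 82.5.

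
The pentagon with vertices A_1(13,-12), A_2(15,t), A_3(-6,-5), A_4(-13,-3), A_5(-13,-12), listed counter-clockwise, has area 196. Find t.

Write out the shoelace sum; only the two edges meeting at A_2 involve t:
2·Area = [(13·t − 15·(-12)) + (15·(-5) − (-6)·t)] + 382
       = 19·t + 487 = 392
⇒ t = -5.

-5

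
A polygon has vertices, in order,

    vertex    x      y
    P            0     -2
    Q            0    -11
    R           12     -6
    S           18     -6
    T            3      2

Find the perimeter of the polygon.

50

|PQ| = √((0)² + (-9)²) = √81 = 9
|QR| = √((12)² + (5)²) = √169 = 13
|RS| = √((6)² + (0)²) = √36 = 6
|ST| = √((-15)² + (8)²) = √289 = 17
|TP| = √((-3)² + (-4)²) = √25 = 5
Perimeter = 9 + 13 + 6 + 17 + 5 = 50.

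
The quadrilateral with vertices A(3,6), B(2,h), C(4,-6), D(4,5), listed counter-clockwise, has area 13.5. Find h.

2

The doubled signed area Σ (x_i y_{i+1} − x_{i+1} y_i) is linear in h.
With h=0 it equals 29; the coefficient of h is -1 (from the two edges through B).
So -1·h + 29 = 2·13.5 = 27 ⇒ h = 2.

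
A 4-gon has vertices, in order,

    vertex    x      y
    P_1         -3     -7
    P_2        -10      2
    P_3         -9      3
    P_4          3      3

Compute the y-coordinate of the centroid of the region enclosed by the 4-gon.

Apply the surveyor's formula. First the cross-terms c_i = x_i·y_{i+1} − x_{i+1}·y_i:
  -76, -12, -36, -12  ⇒  2A = -136, A = -68.
Then Σ (y_i + y_{i+1})·c_i = 152, so ȳ = 152 / (6·(-68)) = -19/51.

-19/51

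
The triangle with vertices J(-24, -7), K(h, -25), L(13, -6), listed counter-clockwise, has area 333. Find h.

Write out the shoelace sum; only the two edges meeting at K involve h:
2·Area = [((-24)·(-25) − h·(-7)) + (h·(-6) − 13·(-25))] + -235
       = 1·h + 690 = 666
⇒ h = -24.

-24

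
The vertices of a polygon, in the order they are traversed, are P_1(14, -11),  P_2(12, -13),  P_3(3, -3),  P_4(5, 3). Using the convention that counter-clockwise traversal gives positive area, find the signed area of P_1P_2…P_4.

-60

Cross-terms: -50, 3, 24, -97  ⇒  Σ = -120
Signed area = Σ/2 = -60 (negative ⇒ clockwise traversal).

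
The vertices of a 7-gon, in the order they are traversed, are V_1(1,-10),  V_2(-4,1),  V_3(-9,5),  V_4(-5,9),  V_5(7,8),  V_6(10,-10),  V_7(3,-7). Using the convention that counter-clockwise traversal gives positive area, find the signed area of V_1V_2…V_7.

Apply the shoelace (surveyor's) formula: 2A = Σ (x_i·y_{i+1} − x_{i+1}·y_i), indices taken mod 7.
Σ = (-39) + (-11) + (-56) + (-103) + (-150) + (-40) + (-23) = -422
Signed area = Σ/2 = -211 (negative ⇒ clockwise traversal).

-211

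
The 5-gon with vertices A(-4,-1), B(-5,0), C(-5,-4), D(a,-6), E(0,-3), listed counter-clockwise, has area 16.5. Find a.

The doubled signed area Σ (x_i y_{i+1} − x_{i+1} y_i) is linear in a.
With a=0 it equals 33; the coefficient of a is 1 (from the two edges through D).
So 1·a + 33 = 2·16.5 = 33 ⇒ a = 0.

0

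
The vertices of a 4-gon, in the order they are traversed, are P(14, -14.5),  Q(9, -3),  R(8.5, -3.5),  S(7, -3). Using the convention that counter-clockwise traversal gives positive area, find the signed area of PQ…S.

Apply Gauss's area formula: 2A = Σ (x_i·y_{i+1} − x_{i+1}·y_i), indices taken mod 4.
Σ = (88.5) + (-6) + (-1) + (-59.5) = 22
Signed area = Σ/2 = 11 (positive ⇒ counter-clockwise traversal).

11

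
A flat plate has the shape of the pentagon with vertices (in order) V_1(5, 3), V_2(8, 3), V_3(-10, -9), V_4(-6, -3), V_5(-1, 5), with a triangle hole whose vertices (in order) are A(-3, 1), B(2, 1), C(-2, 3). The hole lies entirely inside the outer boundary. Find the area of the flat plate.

63

Outer boundary:
Apply the surveyor's formula: 2A = Σ (x_i·y_{i+1} − x_{i+1}·y_i), indices taken mod 5.
Σ = (-9) + (-42) + (-24) + (-33) + (-28) = -136
Area = |Σ|/2 = 68.
Hole:
Apply the shoelace formula: 2A = Σ (x_i·y_{i+1} − x_{i+1}·y_i), indices taken mod 3.
Cross-terms: -5, 8, 7  ⇒  Σ = 10
Area = |Σ|/2 = 5.
Net area = 68 − 5 = 63.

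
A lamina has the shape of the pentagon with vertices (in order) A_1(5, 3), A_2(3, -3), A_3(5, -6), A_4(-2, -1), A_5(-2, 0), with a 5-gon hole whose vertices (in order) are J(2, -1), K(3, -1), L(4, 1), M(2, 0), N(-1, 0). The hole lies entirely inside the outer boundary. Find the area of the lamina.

22.5

Outer boundary:
Apply the shoelace formula: 2A = Σ (x_i·y_{i+1} − x_{i+1}·y_i), indices taken mod 5.
Σ = (-24) + (-3) + (-17) + (-2) + (-6) = -52
Area = |Σ|/2 = 26.
Hole:
Apply Gauss's area formula: 2A = Σ (x_i·y_{i+1} − x_{i+1}·y_i), indices taken mod 5.
J→K: (2)(-1) − (3)(-1) = 1
K→L: (3)(1) − (4)(-1) = 7
L→M: (4)(0) − (2)(1) = -2
M→N: (2)(0) − (-1)(0) = 0
N→J: (-1)(-1) − (2)(0) = 1
Σ = 7
Area = |Σ|/2 = 3.5.
Net area = 26 − 3.5 = 22.5.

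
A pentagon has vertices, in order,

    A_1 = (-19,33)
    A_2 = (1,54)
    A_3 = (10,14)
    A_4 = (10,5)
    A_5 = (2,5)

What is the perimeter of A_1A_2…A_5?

|A_1A_2| = √((20)² + (21)²) = √841 = 29
|A_2A_3| = √((9)² + (-40)²) = √1681 = 41
|A_3A_4| = √((0)² + (-9)²) = √81 = 9
|A_4A_5| = √((-8)² + (0)²) = √64 = 8
|A_5A_1| = √((-21)² + (28)²) = √1225 = 35
Perimeter = 29 + 41 + 9 + 8 + 35 = 122.

122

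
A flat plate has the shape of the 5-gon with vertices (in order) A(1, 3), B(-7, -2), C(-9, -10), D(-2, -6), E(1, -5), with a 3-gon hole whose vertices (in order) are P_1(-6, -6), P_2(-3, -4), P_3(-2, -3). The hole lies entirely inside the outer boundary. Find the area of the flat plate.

Outer boundary:
Apply the shoelace (surveyor's) formula: 2A = Σ (x_i·y_{i+1} − x_{i+1}·y_i), indices taken mod 5.
A→B: (1)(-2) − (-7)(3) = 19
B→C: (-7)(-10) − (-9)(-2) = 52
C→D: (-9)(-6) − (-2)(-10) = 34
D→E: (-2)(-5) − (1)(-6) = 16
E→A: (1)(3) − (1)(-5) = 8
Σ = 129
Area = |Σ|/2 = 64.5.
Hole:
Σ = (6) + (1) + (-6) = 1
Area = |Σ|/2 = 0.5.
Net area = 64.5 − 0.5 = 64.

64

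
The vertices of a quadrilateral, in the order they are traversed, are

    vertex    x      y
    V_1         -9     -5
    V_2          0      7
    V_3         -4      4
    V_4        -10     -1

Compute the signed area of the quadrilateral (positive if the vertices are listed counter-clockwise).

Σ = (-63) + (28) + (44) + (41) = 50
Signed area = Σ/2 = 25 (positive ⇒ counter-clockwise traversal).

25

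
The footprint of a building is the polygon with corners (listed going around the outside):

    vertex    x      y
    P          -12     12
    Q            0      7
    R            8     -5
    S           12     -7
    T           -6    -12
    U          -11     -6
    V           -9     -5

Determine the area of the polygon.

Apply the shoelace formula: 2A = Σ (x_i·y_{i+1} − x_{i+1}·y_i), indices taken mod 7.
Σ = (-84) + (-56) + (4) + (-186) + (-96) + (1) + (-168) = -585
Area = |Σ|/2 = 292.5.

292.5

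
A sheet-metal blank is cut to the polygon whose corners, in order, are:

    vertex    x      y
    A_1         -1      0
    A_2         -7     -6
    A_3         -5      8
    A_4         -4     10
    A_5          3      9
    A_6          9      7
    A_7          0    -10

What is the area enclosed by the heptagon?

Apply Gauss's area formula: 2A = Σ (x_i·y_{i+1} − x_{i+1}·y_i), indices taken mod 7.
Cross-terms: 6, -86, -18, -66, -60, -90, -10  ⇒  Σ = -324
Area = |Σ|/2 = 162.

162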